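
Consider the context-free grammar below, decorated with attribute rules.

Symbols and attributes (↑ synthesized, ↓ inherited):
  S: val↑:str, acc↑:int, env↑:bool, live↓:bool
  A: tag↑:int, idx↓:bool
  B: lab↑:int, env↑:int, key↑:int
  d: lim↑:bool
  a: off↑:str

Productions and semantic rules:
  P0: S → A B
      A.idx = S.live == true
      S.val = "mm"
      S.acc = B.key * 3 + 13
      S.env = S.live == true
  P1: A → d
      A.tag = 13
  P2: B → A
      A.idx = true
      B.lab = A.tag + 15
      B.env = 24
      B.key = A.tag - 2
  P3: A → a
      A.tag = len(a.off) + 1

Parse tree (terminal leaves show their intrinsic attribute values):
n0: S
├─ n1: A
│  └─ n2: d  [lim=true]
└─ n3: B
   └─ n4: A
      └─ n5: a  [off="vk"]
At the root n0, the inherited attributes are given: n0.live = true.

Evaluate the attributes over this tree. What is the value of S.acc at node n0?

16

1. n0.live = true  [given at root]
2. n1.idx = true  [S.live == true]
3. n2.lim = true  [terminal]
4. n1.tag = 13  [13]
5. n4.idx = true  [true]
6. n5.off = "vk"  [terminal]
7. n4.tag = 3  [len(a.off) + 1]
8. n3.lab = 18  [A.tag + 15]
9. n3.env = 24  [24]
10. n3.key = 1  [A.tag - 2]
11. n0.val = "mm"  ["mm"]
12. n0.acc = 16  [B.key * 3 + 13]
13. n0.env = true  [S.live == true]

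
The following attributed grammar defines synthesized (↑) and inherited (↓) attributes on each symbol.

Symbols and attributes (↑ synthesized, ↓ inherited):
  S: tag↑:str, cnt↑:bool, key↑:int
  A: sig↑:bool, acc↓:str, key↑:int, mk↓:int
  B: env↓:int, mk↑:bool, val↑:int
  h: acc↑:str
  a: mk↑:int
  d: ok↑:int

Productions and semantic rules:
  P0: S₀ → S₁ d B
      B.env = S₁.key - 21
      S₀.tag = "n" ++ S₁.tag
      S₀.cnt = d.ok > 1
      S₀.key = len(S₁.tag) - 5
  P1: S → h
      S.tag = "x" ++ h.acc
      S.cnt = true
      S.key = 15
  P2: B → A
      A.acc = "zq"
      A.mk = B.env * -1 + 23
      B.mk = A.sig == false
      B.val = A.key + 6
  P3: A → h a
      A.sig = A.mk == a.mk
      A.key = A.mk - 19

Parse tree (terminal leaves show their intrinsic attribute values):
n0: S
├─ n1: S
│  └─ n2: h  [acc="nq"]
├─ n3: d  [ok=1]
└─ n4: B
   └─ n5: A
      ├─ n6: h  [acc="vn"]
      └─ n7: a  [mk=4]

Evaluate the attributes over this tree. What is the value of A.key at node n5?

1. n2.acc = "nq"  [terminal]
2. n1.tag = "xnq"  ["x" ++ h.acc]
3. n1.cnt = true  [true]
4. n1.key = 15  [15]
5. n3.ok = 1  [terminal]
6. n4.env = -6  [S₁.key - 21]
7. n5.acc = "zq"  ["zq"]
8. n5.mk = 29  [B.env * -1 + 23]
9. n6.acc = "vn"  [terminal]
10. n7.mk = 4  [terminal]
11. n5.sig = false  [A.mk == a.mk]
12. n5.key = 10  [A.mk - 19]
13. n4.mk = true  [A.sig == false]
14. n4.val = 16  [A.key + 6]
15. n0.tag = "nxnq"  ["n" ++ S₁.tag]
16. n0.cnt = false  [d.ok > 1]
17. n0.key = -2  [len(S₁.tag) - 5]

10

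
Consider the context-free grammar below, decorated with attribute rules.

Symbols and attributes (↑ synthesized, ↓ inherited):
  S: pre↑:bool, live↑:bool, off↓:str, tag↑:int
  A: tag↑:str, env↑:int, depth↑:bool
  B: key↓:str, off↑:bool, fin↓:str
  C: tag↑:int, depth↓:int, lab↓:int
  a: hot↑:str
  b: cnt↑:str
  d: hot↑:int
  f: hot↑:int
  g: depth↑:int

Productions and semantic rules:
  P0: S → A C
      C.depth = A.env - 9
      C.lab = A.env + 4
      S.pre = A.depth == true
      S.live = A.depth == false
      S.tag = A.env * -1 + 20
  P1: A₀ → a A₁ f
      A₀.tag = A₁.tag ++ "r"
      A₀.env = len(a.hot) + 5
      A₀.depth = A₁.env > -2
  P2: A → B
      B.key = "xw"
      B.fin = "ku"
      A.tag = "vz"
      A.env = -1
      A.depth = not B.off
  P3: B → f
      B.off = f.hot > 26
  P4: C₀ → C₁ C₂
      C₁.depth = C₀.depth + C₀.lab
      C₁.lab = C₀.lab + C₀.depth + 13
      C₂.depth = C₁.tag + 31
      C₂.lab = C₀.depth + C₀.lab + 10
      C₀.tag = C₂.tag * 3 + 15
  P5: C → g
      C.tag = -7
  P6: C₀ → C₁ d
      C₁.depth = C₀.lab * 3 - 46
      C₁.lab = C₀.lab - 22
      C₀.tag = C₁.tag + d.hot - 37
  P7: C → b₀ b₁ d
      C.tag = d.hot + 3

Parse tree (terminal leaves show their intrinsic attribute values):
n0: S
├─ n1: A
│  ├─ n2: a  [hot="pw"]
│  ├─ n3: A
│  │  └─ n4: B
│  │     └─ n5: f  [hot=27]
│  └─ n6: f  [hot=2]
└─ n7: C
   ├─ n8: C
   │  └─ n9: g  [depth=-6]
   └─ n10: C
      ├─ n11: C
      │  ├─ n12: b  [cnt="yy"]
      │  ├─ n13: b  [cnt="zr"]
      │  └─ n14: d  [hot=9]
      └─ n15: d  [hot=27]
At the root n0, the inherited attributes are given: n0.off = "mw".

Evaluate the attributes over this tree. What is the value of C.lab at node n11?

-3

1. n0.off = "mw"  [given at root]
2. n2.hot = "pw"  [terminal]
3. n4.key = "xw"  ["xw"]
4. n4.fin = "ku"  ["ku"]
5. n5.hot = 27  [terminal]
6. n4.off = true  [f.hot > 26]
7. n3.tag = "vz"  ["vz"]
8. n3.env = -1  [-1]
9. n3.depth = false  [not B.off]
10. n6.hot = 2  [terminal]
11. n1.tag = "vzr"  [A₁.tag ++ "r"]
12. n1.env = 7  [len(a.hot) + 5]
13. n1.depth = true  [A₁.env > -2]
14. n7.depth = -2  [A.env - 9]
15. n7.lab = 11  [A.env + 4]
16. n8.depth = 9  [C₀.depth + C₀.lab]
17. n8.lab = 22  [C₀.lab + C₀.depth + 13]
18. n9.depth = -6  [terminal]
19. n8.tag = -7  [-7]
20. n10.depth = 24  [C₁.tag + 31]
21. n10.lab = 19  [C₀.depth + C₀.lab + 10]
22. n11.depth = 11  [C₀.lab * 3 - 46]
23. n11.lab = -3  [C₀.lab - 22]
24. n12.cnt = "yy"  [terminal]
25. n13.cnt = "zr"  [terminal]
26. n14.hot = 9  [terminal]
27. n11.tag = 12  [d.hot + 3]
28. n15.hot = 27  [terminal]
29. n10.tag = 2  [C₁.tag + d.hot - 37]
30. n7.tag = 21  [C₂.tag * 3 + 15]
31. n0.pre = true  [A.depth == true]
32. n0.live = false  [A.depth == false]
33. n0.tag = 13  [A.env * -1 + 20]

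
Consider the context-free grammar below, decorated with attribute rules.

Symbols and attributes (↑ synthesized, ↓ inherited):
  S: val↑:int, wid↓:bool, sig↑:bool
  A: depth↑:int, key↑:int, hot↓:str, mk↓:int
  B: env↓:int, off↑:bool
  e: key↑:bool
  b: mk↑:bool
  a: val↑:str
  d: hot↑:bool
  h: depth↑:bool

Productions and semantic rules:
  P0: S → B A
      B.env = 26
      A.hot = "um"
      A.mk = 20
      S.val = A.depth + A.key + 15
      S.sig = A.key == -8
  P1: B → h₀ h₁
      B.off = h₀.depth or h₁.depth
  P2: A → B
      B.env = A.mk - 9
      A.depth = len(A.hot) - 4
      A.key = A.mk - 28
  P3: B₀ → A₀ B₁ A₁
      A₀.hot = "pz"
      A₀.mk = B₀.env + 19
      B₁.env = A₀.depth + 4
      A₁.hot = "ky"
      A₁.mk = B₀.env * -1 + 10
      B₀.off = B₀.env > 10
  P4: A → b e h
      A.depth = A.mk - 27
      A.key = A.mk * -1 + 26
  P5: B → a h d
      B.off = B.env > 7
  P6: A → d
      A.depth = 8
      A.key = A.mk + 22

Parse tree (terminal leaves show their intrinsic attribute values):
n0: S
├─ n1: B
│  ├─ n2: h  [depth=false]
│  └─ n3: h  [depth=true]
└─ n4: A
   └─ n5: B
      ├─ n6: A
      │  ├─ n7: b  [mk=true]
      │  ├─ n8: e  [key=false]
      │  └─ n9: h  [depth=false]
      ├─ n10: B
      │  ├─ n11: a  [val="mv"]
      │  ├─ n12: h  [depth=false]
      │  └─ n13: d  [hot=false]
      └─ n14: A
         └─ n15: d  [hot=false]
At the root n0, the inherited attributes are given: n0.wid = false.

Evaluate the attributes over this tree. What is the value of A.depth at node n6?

1. n0.wid = false  [given at root]
2. n1.env = 26  [26]
3. n2.depth = false  [terminal]
4. n3.depth = true  [terminal]
5. n1.off = true  [h₀.depth or h₁.depth]
6. n4.hot = "um"  ["um"]
7. n4.mk = 20  [20]
8. n5.env = 11  [A.mk - 9]
9. n6.hot = "pz"  ["pz"]
10. n6.mk = 30  [B₀.env + 19]
11. n7.mk = true  [terminal]
12. n8.key = false  [terminal]
13. n9.depth = false  [terminal]
14. n6.depth = 3  [A.mk - 27]
15. n6.key = -4  [A.mk * -1 + 26]
16. n10.env = 7  [A₀.depth + 4]
17. n11.val = "mv"  [terminal]
18. n12.depth = false  [terminal]
19. n13.hot = false  [terminal]
20. n10.off = false  [B.env > 7]
21. n14.hot = "ky"  ["ky"]
22. n14.mk = -1  [B₀.env * -1 + 10]
23. n15.hot = false  [terminal]
24. n14.depth = 8  [8]
25. n14.key = 21  [A.mk + 22]
26. n5.off = true  [B₀.env > 10]
27. n4.depth = -2  [len(A.hot) - 4]
28. n4.key = -8  [A.mk - 28]
29. n0.val = 5  [A.depth + A.key + 15]
30. n0.sig = true  [A.key == -8]

3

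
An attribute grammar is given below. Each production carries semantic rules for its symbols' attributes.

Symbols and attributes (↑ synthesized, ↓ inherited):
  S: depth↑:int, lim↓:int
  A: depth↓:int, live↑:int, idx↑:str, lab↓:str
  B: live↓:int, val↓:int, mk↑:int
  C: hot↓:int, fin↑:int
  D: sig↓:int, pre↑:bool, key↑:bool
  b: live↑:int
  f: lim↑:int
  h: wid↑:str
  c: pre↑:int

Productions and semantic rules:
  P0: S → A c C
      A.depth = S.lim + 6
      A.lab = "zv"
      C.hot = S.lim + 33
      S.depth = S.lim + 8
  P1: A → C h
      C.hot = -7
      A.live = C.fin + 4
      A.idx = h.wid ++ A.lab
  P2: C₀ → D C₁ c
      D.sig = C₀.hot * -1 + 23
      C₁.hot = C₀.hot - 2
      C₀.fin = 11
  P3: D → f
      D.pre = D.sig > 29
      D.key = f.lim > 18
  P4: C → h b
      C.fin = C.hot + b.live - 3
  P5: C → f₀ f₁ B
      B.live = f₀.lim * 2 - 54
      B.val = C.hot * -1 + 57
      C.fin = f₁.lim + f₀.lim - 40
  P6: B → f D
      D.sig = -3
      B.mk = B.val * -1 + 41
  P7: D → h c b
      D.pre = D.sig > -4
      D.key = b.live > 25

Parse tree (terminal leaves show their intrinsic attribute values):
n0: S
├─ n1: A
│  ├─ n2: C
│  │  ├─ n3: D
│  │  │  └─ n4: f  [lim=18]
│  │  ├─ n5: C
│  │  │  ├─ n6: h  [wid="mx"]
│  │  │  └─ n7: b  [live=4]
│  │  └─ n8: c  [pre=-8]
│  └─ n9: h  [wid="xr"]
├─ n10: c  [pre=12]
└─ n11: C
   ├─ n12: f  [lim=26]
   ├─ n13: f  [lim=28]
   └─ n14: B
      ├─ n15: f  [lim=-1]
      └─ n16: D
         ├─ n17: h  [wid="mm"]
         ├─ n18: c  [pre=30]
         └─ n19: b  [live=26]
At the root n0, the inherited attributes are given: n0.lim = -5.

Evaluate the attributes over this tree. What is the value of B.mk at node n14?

12

1. n0.lim = -5  [given at root]
2. n1.depth = 1  [S.lim + 6]
3. n1.lab = "zv"  ["zv"]
4. n2.hot = -7  [-7]
5. n3.sig = 30  [C₀.hot * -1 + 23]
6. n4.lim = 18  [terminal]
7. n3.pre = true  [D.sig > 29]
8. n3.key = false  [f.lim > 18]
9. n5.hot = -9  [C₀.hot - 2]
10. n6.wid = "mx"  [terminal]
11. n7.live = 4  [terminal]
12. n5.fin = -8  [C.hot + b.live - 3]
13. n8.pre = -8  [terminal]
14. n2.fin = 11  [11]
15. n9.wid = "xr"  [terminal]
16. n1.live = 15  [C.fin + 4]
17. n1.idx = "xrzv"  [h.wid ++ A.lab]
18. n10.pre = 12  [terminal]
19. n11.hot = 28  [S.lim + 33]
20. n12.lim = 26  [terminal]
21. n13.lim = 28  [terminal]
22. n14.live = -2  [f₀.lim * 2 - 54]
23. n14.val = 29  [C.hot * -1 + 57]
24. n15.lim = -1  [terminal]
25. n16.sig = -3  [-3]
26. n17.wid = "mm"  [terminal]
27. n18.pre = 30  [terminal]
28. n19.live = 26  [terminal]
29. n16.pre = true  [D.sig > -4]
30. n16.key = true  [b.live > 25]
31. n14.mk = 12  [B.val * -1 + 41]
32. n11.fin = 14  [f₁.lim + f₀.lim - 40]
33. n0.depth = 3  [S.lim + 8]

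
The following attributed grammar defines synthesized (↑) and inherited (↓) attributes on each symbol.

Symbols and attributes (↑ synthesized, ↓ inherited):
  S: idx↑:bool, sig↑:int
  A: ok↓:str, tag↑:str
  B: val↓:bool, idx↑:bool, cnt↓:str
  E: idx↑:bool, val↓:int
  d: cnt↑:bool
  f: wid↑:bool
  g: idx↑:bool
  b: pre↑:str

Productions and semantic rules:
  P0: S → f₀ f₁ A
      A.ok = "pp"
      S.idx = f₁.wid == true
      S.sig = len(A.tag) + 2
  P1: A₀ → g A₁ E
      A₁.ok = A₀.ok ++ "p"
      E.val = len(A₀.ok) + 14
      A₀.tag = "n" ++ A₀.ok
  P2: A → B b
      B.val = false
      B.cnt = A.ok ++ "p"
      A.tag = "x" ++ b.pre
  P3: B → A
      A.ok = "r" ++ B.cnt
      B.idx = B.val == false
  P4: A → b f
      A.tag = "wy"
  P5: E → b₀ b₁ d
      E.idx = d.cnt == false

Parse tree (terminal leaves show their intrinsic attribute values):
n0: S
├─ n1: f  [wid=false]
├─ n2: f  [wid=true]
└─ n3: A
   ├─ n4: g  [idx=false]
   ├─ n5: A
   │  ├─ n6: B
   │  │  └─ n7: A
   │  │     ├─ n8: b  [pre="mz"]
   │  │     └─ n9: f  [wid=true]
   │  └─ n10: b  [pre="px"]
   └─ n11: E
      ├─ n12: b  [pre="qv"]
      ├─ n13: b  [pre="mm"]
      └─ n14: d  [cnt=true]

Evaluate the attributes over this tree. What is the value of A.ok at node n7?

1. n1.wid = false  [terminal]
2. n2.wid = true  [terminal]
3. n3.ok = "pp"  ["pp"]
4. n4.idx = false  [terminal]
5. n5.ok = "ppp"  [A₀.ok ++ "p"]
6. n6.val = false  [false]
7. n6.cnt = "pppp"  [A.ok ++ "p"]
8. n7.ok = "rpppp"  ["r" ++ B.cnt]
9. n8.pre = "mz"  [terminal]
10. n9.wid = true  [terminal]
11. n7.tag = "wy"  ["wy"]
12. n6.idx = true  [B.val == false]
13. n10.pre = "px"  [terminal]
14. n5.tag = "xpx"  ["x" ++ b.pre]
15. n11.val = 16  [len(A₀.ok) + 14]
16. n12.pre = "qv"  [terminal]
17. n13.pre = "mm"  [terminal]
18. n14.cnt = true  [terminal]
19. n11.idx = false  [d.cnt == false]
20. n3.tag = "npp"  ["n" ++ A₀.ok]
21. n0.idx = true  [f₁.wid == true]
22. n0.sig = 5  [len(A.tag) + 2]

"rpppp"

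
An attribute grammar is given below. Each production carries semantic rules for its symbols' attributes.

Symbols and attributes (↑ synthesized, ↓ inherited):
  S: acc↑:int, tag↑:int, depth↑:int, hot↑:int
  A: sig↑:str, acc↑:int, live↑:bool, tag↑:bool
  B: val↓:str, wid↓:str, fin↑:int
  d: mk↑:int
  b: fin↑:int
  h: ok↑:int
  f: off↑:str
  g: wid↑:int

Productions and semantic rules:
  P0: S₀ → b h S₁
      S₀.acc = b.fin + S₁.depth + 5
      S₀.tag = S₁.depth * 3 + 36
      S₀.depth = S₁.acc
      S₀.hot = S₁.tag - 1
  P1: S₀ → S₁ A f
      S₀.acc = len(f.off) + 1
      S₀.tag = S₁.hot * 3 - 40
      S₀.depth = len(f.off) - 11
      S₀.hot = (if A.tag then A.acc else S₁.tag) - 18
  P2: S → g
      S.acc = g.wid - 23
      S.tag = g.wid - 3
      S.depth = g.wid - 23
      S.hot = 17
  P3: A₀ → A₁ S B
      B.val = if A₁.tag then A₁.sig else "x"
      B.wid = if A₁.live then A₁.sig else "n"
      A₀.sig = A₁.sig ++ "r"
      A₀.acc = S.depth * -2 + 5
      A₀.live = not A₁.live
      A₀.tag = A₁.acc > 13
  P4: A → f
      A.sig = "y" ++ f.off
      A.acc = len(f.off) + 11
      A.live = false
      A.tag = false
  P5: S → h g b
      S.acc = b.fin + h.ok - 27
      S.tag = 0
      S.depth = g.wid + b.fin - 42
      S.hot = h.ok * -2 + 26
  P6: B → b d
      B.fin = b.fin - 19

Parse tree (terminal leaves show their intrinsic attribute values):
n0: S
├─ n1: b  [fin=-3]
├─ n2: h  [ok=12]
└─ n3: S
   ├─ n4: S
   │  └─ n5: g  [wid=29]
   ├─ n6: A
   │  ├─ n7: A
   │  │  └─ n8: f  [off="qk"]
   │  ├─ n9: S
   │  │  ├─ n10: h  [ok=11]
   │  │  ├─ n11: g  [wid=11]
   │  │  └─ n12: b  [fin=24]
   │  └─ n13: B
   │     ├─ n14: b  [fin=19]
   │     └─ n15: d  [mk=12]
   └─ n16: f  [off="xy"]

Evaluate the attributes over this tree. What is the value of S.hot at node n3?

8

1. n1.fin = -3  [terminal]
2. n2.ok = 12  [terminal]
3. n5.wid = 29  [terminal]
4. n4.acc = 6  [g.wid - 23]
5. n4.tag = 26  [g.wid - 3]
6. n4.depth = 6  [g.wid - 23]
7. n4.hot = 17  [17]
8. n8.off = "qk"  [terminal]
9. n7.sig = "yqk"  ["y" ++ f.off]
10. n7.acc = 13  [len(f.off) + 11]
11. n7.live = false  [false]
12. n7.tag = false  [false]
13. n10.ok = 11  [terminal]
14. n11.wid = 11  [terminal]
15. n12.fin = 24  [terminal]
16. n9.acc = 8  [b.fin + h.ok - 27]
17. n9.tag = 0  [0]
18. n9.depth = -7  [g.wid + b.fin - 42]
19. n9.hot = 4  [h.ok * -2 + 26]
20. n13.val = "x"  [if A₁.tag then A₁.sig else "x"]
21. n13.wid = "n"  [if A₁.live then A₁.sig else "n"]
22. n14.fin = 19  [terminal]
23. n15.mk = 12  [terminal]
24. n13.fin = 0  [b.fin - 19]
25. n6.sig = "yqkr"  [A₁.sig ++ "r"]
26. n6.acc = 19  [S.depth * -2 + 5]
27. n6.live = true  [not A₁.live]
28. n6.tag = false  [A₁.acc > 13]
29. n16.off = "xy"  [terminal]
30. n3.acc = 3  [len(f.off) + 1]
31. n3.tag = 11  [S₁.hot * 3 - 40]
32. n3.depth = -9  [len(f.off) - 11]
33. n3.hot = 8  [(if A.tag then A.acc else S₁.tag) - 18]
34. n0.acc = -7  [b.fin + S₁.depth + 5]
35. n0.tag = 9  [S₁.depth * 3 + 36]
36. n0.depth = 3  [S₁.acc]
37. n0.hot = 10  [S₁.tag - 1]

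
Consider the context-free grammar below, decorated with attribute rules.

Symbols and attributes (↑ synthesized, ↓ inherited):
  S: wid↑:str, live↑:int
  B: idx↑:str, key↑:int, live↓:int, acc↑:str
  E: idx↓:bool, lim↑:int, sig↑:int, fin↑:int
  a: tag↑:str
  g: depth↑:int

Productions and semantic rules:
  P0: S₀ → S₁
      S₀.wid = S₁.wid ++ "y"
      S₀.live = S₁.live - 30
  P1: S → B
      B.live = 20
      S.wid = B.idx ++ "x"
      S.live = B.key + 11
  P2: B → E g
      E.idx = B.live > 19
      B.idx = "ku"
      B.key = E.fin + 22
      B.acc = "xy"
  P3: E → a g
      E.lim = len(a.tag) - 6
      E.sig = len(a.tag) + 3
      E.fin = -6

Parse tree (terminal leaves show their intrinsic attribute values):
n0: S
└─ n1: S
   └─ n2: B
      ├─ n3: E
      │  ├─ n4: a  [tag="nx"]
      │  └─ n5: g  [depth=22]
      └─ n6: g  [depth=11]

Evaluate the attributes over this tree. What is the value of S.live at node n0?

1. n2.live = 20  [20]
2. n3.idx = true  [B.live > 19]
3. n4.tag = "nx"  [terminal]
4. n5.depth = 22  [terminal]
5. n3.lim = -4  [len(a.tag) - 6]
6. n3.sig = 5  [len(a.tag) + 3]
7. n3.fin = -6  [-6]
8. n6.depth = 11  [terminal]
9. n2.idx = "ku"  ["ku"]
10. n2.key = 16  [E.fin + 22]
11. n2.acc = "xy"  ["xy"]
12. n1.wid = "kux"  [B.idx ++ "x"]
13. n1.live = 27  [B.key + 11]
14. n0.wid = "kuxy"  [S₁.wid ++ "y"]
15. n0.live = -3  [S₁.live - 30]

-3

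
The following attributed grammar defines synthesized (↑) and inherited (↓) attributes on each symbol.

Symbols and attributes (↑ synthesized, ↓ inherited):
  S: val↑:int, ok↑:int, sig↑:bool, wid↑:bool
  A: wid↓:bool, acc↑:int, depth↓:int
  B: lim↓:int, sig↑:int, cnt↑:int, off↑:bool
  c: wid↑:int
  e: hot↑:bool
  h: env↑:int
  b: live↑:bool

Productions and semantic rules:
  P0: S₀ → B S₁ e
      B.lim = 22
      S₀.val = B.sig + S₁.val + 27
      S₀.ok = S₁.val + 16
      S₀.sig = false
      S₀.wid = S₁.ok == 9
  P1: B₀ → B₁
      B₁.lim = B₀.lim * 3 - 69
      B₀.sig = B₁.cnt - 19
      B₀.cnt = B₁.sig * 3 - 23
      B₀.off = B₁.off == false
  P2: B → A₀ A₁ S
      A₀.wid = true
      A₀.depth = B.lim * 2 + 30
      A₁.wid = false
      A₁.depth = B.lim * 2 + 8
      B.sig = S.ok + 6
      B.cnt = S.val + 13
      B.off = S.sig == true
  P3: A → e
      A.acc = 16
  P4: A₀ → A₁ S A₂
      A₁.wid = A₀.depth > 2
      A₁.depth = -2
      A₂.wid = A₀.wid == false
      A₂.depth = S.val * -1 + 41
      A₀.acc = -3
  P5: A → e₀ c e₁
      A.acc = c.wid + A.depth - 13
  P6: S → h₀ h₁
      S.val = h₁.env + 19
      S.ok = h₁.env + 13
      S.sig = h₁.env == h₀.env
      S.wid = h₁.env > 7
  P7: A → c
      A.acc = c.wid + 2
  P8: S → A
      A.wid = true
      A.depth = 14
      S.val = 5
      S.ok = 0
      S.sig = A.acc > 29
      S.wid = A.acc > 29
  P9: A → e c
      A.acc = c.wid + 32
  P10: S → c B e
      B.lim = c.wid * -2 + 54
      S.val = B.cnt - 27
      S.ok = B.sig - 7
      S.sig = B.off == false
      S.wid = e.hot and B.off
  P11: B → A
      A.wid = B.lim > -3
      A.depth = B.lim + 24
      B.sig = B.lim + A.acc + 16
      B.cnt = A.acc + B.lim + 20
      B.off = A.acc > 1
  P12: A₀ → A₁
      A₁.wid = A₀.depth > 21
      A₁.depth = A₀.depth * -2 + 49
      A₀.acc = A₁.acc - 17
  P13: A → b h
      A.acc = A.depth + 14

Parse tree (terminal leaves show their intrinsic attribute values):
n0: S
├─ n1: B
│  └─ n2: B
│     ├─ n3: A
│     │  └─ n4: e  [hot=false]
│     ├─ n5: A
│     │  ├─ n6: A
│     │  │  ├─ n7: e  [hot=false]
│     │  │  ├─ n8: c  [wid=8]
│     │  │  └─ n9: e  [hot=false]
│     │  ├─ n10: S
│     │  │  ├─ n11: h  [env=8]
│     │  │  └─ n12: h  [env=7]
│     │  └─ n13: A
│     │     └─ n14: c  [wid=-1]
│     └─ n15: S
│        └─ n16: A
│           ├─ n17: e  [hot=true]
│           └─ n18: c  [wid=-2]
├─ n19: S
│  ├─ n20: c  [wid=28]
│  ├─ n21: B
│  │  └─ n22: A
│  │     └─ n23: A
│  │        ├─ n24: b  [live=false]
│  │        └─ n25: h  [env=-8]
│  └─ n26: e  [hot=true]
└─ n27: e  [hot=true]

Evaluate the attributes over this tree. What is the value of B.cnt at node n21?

1. n1.lim = 22  [22]
2. n2.lim = -3  [B₀.lim * 3 - 69]
3. n3.wid = true  [true]
4. n3.depth = 24  [B.lim * 2 + 30]
5. n4.hot = false  [terminal]
6. n3.acc = 16  [16]
7. n5.wid = false  [false]
8. n5.depth = 2  [B.lim * 2 + 8]
9. n6.wid = false  [A₀.depth > 2]
10. n6.depth = -2  [-2]
11. n7.hot = false  [terminal]
12. n8.wid = 8  [terminal]
13. n9.hot = false  [terminal]
14. n6.acc = -7  [c.wid + A.depth - 13]
15. n11.env = 8  [terminal]
16. n12.env = 7  [terminal]
17. n10.val = 26  [h₁.env + 19]
18. n10.ok = 20  [h₁.env + 13]
19. n10.sig = false  [h₁.env == h₀.env]
20. n10.wid = false  [h₁.env > 7]
21. n13.wid = true  [A₀.wid == false]
22. n13.depth = 15  [S.val * -1 + 41]
23. n14.wid = -1  [terminal]
24. n13.acc = 1  [c.wid + 2]
25. n5.acc = -3  [-3]
26. n16.wid = true  [true]
27. n16.depth = 14  [14]
28. n17.hot = true  [terminal]
29. n18.wid = -2  [terminal]
30. n16.acc = 30  [c.wid + 32]
31. n15.val = 5  [5]
32. n15.ok = 0  [0]
33. n15.sig = true  [A.acc > 29]
34. n15.wid = true  [A.acc > 29]
35. n2.sig = 6  [S.ok + 6]
36. n2.cnt = 18  [S.val + 13]
37. n2.off = true  [S.sig == true]
38. n1.sig = -1  [B₁.cnt - 19]
39. n1.cnt = -5  [B₁.sig * 3 - 23]
40. n1.off = false  [B₁.off == false]
41. n20.wid = 28  [terminal]
42. n21.lim = -2  [c.wid * -2 + 54]
43. n22.wid = true  [B.lim > -3]
44. n22.depth = 22  [B.lim + 24]
45. n23.wid = true  [A₀.depth > 21]
46. n23.depth = 5  [A₀.depth * -2 + 49]
47. n24.live = false  [terminal]
48. n25.env = -8  [terminal]
49. n23.acc = 19  [A.depth + 14]
50. n22.acc = 2  [A₁.acc - 17]
51. n21.sig = 16  [B.lim + A.acc + 16]
52. n21.cnt = 20  [A.acc + B.lim + 20]
53. n21.off = true  [A.acc > 1]
54. n26.hot = true  [terminal]
55. n19.val = -7  [B.cnt - 27]
56. n19.ok = 9  [B.sig - 7]
57. n19.sig = false  [B.off == false]
58. n19.wid = true  [e.hot and B.off]
59. n27.hot = true  [terminal]
60. n0.val = 19  [B.sig + S₁.val + 27]
61. n0.ok = 9  [S₁.val + 16]
62. n0.sig = false  [false]
63. n0.wid = true  [S₁.ok == 9]

20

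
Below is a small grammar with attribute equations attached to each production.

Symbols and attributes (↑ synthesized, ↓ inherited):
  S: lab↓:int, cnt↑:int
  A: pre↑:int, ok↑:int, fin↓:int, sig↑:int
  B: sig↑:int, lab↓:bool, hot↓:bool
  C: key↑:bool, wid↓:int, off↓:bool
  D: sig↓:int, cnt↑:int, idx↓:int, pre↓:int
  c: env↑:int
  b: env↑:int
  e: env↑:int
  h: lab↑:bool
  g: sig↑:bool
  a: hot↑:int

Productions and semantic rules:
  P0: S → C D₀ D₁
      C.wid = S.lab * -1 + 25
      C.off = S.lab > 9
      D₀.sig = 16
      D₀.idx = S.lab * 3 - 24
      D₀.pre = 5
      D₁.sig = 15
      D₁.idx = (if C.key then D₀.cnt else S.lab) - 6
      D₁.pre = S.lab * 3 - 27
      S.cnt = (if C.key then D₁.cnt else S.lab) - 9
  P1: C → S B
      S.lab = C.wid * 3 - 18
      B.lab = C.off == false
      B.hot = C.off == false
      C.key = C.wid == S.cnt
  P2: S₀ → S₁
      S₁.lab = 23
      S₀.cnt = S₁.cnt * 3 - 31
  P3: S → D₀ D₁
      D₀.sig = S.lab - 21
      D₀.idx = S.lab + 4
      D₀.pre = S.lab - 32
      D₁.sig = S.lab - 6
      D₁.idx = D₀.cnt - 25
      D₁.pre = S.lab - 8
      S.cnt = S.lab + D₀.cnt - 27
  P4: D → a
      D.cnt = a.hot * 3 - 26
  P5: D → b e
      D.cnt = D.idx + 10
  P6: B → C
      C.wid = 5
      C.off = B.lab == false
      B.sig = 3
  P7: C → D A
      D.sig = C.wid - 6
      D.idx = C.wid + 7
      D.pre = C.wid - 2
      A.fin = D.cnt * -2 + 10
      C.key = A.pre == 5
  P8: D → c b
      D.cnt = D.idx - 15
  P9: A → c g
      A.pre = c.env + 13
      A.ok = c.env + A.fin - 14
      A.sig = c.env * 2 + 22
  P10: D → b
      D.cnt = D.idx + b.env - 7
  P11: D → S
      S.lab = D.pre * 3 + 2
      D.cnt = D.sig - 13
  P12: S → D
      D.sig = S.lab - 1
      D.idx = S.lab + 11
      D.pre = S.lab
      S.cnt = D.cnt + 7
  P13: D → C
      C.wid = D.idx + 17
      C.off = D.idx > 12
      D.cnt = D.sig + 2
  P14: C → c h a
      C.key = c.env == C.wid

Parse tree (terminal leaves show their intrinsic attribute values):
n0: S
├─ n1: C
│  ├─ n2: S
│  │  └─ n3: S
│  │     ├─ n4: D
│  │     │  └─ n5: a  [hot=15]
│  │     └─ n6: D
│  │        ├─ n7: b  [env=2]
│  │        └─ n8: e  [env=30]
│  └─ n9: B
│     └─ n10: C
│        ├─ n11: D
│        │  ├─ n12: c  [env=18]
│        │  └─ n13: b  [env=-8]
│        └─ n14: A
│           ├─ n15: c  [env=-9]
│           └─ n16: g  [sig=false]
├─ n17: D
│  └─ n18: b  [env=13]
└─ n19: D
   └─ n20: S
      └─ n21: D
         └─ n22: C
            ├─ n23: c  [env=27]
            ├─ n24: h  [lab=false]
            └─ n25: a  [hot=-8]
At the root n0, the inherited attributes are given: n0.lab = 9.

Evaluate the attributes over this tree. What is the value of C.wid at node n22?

1. n0.lab = 9  [given at root]
2. n1.wid = 16  [S.lab * -1 + 25]
3. n1.off = false  [S.lab > 9]
4. n2.lab = 30  [C.wid * 3 - 18]
5. n3.lab = 23  [23]
6. n4.sig = 2  [S.lab - 21]
7. n4.idx = 27  [S.lab + 4]
8. n4.pre = -9  [S.lab - 32]
9. n5.hot = 15  [terminal]
10. n4.cnt = 19  [a.hot * 3 - 26]
11. n6.sig = 17  [S.lab - 6]
12. n6.idx = -6  [D₀.cnt - 25]
13. n6.pre = 15  [S.lab - 8]
14. n7.env = 2  [terminal]
15. n8.env = 30  [terminal]
16. n6.cnt = 4  [D.idx + 10]
17. n3.cnt = 15  [S.lab + D₀.cnt - 27]
18. n2.cnt = 14  [S₁.cnt * 3 - 31]
19. n9.lab = true  [C.off == false]
20. n9.hot = true  [C.off == false]
21. n10.wid = 5  [5]
22. n10.off = false  [B.lab == false]
23. n11.sig = -1  [C.wid - 6]
24. n11.idx = 12  [C.wid + 7]
25. n11.pre = 3  [C.wid - 2]
26. n12.env = 18  [terminal]
27. n13.env = -8  [terminal]
28. n11.cnt = -3  [D.idx - 15]
29. n14.fin = 16  [D.cnt * -2 + 10]
30. n15.env = -9  [terminal]
31. n16.sig = false  [terminal]
32. n14.pre = 4  [c.env + 13]
33. n14.ok = -7  [c.env + A.fin - 14]
34. n14.sig = 4  [c.env * 2 + 22]
35. n10.key = false  [A.pre == 5]
36. n9.sig = 3  [3]
37. n1.key = false  [C.wid == S.cnt]
38. n17.sig = 16  [16]
39. n17.idx = 3  [S.lab * 3 - 24]
40. n17.pre = 5  [5]
41. n18.env = 13  [terminal]
42. n17.cnt = 9  [D.idx + b.env - 7]
43. n19.sig = 15  [15]
44. n19.idx = 3  [(if C.key then D₀.cnt else S.lab) - 6]
45. n19.pre = 0  [S.lab * 3 - 27]
46. n20.lab = 2  [D.pre * 3 + 2]
47. n21.sig = 1  [S.lab - 1]
48. n21.idx = 13  [S.lab + 11]
49. n21.pre = 2  [S.lab]
50. n22.wid = 30  [D.idx + 17]
51. n22.off = true  [D.idx > 12]
52. n23.env = 27  [terminal]
53. n24.lab = false  [terminal]
54. n25.hot = -8  [terminal]
55. n22.key = false  [c.env == C.wid]
56. n21.cnt = 3  [D.sig + 2]
57. n20.cnt = 10  [D.cnt + 7]
58. n19.cnt = 2  [D.sig - 13]
59. n0.cnt = 0  [(if C.key then D₁.cnt else S.lab) - 9]

30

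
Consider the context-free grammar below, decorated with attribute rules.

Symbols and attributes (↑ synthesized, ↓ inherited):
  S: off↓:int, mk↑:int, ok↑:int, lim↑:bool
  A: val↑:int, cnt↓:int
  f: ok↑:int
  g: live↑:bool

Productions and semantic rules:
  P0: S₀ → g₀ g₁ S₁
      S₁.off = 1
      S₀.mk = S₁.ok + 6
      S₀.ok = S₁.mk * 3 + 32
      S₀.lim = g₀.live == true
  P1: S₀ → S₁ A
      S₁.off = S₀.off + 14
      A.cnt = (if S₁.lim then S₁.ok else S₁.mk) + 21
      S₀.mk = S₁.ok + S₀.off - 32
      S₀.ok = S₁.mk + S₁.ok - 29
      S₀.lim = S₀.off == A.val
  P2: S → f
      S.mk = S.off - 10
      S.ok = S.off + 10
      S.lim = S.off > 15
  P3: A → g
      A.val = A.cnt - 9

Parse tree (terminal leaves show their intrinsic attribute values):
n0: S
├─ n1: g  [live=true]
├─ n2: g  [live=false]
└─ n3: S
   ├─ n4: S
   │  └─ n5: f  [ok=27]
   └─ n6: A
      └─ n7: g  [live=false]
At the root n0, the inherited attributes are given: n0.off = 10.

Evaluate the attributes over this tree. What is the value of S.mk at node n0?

7

1. n0.off = 10  [given at root]
2. n1.live = true  [terminal]
3. n2.live = false  [terminal]
4. n3.off = 1  [1]
5. n4.off = 15  [S₀.off + 14]
6. n5.ok = 27  [terminal]
7. n4.mk = 5  [S.off - 10]
8. n4.ok = 25  [S.off + 10]
9. n4.lim = false  [S.off > 15]
10. n6.cnt = 26  [(if S₁.lim then S₁.ok else S₁.mk) + 21]
11. n7.live = false  [terminal]
12. n6.val = 17  [A.cnt - 9]
13. n3.mk = -6  [S₁.ok + S₀.off - 32]
14. n3.ok = 1  [S₁.mk + S₁.ok - 29]
15. n3.lim = false  [S₀.off == A.val]
16. n0.mk = 7  [S₁.ok + 6]
17. n0.ok = 14  [S₁.mk * 3 + 32]
18. n0.lim = true  [g₀.live == true]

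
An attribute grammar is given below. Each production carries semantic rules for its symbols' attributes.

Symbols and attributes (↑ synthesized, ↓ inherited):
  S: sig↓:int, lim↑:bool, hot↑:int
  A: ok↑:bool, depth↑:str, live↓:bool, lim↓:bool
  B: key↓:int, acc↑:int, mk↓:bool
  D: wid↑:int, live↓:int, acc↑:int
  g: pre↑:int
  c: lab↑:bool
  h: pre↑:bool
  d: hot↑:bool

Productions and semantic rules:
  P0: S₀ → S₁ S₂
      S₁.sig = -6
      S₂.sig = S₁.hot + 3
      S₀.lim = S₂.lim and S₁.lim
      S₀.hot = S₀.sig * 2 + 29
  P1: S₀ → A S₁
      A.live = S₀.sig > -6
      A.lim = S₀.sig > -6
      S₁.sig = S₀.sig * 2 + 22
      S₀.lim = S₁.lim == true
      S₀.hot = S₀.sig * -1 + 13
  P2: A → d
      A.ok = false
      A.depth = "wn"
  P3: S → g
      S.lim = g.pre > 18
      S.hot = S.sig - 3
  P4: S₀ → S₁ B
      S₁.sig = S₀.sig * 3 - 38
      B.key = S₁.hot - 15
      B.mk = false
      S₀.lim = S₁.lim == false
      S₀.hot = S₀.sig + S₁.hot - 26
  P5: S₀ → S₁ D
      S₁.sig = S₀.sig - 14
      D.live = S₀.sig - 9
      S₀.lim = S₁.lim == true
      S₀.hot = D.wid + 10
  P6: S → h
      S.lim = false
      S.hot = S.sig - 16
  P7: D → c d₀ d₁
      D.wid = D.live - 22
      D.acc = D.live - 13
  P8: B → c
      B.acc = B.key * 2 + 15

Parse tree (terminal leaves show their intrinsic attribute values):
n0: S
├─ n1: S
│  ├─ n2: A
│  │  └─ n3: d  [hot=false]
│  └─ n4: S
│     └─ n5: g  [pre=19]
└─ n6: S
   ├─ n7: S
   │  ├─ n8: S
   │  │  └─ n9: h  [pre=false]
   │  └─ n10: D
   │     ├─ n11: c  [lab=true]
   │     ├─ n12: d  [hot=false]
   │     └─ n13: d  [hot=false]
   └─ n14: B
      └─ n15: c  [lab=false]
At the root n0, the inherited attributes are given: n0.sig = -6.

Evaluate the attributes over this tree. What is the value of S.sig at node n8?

1. n0.sig = -6  [given at root]
2. n1.sig = -6  [-6]
3. n2.live = false  [S₀.sig > -6]
4. n2.lim = false  [S₀.sig > -6]
5. n3.hot = false  [terminal]
6. n2.ok = false  [false]
7. n2.depth = "wn"  ["wn"]
8. n4.sig = 10  [S₀.sig * 2 + 22]
9. n5.pre = 19  [terminal]
10. n4.lim = true  [g.pre > 18]
11. n4.hot = 7  [S.sig - 3]
12. n1.lim = true  [S₁.lim == true]
13. n1.hot = 19  [S₀.sig * -1 + 13]
14. n6.sig = 22  [S₁.hot + 3]
15. n7.sig = 28  [S₀.sig * 3 - 38]
16. n8.sig = 14  [S₀.sig - 14]
17. n9.pre = false  [terminal]
18. n8.lim = false  [false]
19. n8.hot = -2  [S.sig - 16]
20. n10.live = 19  [S₀.sig - 9]
21. n11.lab = true  [terminal]
22. n12.hot = false  [terminal]
23. n13.hot = false  [terminal]
24. n10.wid = -3  [D.live - 22]
25. n10.acc = 6  [D.live - 13]
26. n7.lim = false  [S₁.lim == true]
27. n7.hot = 7  [D.wid + 10]
28. n14.key = -8  [S₁.hot - 15]
29. n14.mk = false  [false]
30. n15.lab = false  [terminal]
31. n14.acc = -1  [B.key * 2 + 15]
32. n6.lim = true  [S₁.lim == false]
33. n6.hot = 3  [S₀.sig + S₁.hot - 26]
34. n0.lim = true  [S₂.lim and S₁.lim]
35. n0.hot = 17  [S₀.sig * 2 + 29]

14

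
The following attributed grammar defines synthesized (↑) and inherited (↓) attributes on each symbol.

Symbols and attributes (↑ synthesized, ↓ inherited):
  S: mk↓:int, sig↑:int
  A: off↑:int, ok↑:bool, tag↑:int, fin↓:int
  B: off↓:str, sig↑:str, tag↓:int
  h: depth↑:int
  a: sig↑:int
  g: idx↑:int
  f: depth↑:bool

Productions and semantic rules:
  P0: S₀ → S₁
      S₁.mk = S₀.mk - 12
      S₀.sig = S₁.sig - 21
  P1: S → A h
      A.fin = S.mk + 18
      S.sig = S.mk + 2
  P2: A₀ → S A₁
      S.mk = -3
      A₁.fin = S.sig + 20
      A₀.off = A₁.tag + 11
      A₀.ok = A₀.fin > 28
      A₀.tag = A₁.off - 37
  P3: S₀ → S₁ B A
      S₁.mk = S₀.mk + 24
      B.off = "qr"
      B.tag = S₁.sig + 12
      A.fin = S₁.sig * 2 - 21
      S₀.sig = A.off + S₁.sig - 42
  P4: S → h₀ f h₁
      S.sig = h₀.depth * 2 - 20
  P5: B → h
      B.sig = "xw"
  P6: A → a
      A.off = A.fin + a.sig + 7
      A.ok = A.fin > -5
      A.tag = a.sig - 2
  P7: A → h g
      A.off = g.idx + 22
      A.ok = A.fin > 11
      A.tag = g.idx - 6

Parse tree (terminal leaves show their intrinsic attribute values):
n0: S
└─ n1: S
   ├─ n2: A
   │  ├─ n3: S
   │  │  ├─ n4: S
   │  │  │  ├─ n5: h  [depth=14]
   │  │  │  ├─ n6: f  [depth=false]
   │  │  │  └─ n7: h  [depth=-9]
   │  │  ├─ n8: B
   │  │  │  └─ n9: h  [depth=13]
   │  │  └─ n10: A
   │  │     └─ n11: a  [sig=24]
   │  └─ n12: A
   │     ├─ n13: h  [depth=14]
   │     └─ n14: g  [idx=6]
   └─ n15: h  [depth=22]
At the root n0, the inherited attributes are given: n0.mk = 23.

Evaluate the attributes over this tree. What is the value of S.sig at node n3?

-8

1. n0.mk = 23  [given at root]
2. n1.mk = 11  [S₀.mk - 12]
3. n2.fin = 29  [S.mk + 18]
4. n3.mk = -3  [-3]
5. n4.mk = 21  [S₀.mk + 24]
6. n5.depth = 14  [terminal]
7. n6.depth = false  [terminal]
8. n7.depth = -9  [terminal]
9. n4.sig = 8  [h₀.depth * 2 - 20]
10. n8.off = "qr"  ["qr"]
11. n8.tag = 20  [S₁.sig + 12]
12. n9.depth = 13  [terminal]
13. n8.sig = "xw"  ["xw"]
14. n10.fin = -5  [S₁.sig * 2 - 21]
15. n11.sig = 24  [terminal]
16. n10.off = 26  [A.fin + a.sig + 7]
17. n10.ok = false  [A.fin > -5]
18. n10.tag = 22  [a.sig - 2]
19. n3.sig = -8  [A.off + S₁.sig - 42]
20. n12.fin = 12  [S.sig + 20]
21. n13.depth = 14  [terminal]
22. n14.idx = 6  [terminal]
23. n12.off = 28  [g.idx + 22]
24. n12.ok = true  [A.fin > 11]
25. n12.tag = 0  [g.idx - 6]
26. n2.off = 11  [A₁.tag + 11]
27. n2.ok = true  [A₀.fin > 28]
28. n2.tag = -9  [A₁.off - 37]
29. n15.depth = 22  [terminal]
30. n1.sig = 13  [S.mk + 2]
31. n0.sig = -8  [S₁.sig - 21]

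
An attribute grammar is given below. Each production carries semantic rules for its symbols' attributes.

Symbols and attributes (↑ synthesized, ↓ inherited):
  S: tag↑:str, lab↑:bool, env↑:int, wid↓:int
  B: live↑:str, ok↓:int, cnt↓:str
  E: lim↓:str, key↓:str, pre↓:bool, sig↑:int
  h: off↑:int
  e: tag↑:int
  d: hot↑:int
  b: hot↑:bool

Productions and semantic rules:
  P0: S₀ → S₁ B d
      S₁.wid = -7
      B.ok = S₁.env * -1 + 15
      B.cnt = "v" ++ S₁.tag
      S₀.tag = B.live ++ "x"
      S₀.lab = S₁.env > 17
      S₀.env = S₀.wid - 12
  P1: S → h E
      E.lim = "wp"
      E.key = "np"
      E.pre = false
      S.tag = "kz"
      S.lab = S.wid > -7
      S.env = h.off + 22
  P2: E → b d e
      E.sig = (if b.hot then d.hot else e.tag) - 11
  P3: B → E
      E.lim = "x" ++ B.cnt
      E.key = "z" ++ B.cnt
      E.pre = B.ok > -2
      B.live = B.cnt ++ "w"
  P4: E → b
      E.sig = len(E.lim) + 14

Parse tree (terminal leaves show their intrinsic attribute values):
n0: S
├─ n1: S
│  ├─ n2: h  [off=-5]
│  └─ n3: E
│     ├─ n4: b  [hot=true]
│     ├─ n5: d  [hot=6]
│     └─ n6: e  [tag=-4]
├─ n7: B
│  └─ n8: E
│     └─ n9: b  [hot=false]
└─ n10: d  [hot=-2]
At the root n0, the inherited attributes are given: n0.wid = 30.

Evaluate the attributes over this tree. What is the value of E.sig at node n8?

18

1. n0.wid = 30  [given at root]
2. n1.wid = -7  [-7]
3. n2.off = -5  [terminal]
4. n3.lim = "wp"  ["wp"]
5. n3.key = "np"  ["np"]
6. n3.pre = false  [false]
7. n4.hot = true  [terminal]
8. n5.hot = 6  [terminal]
9. n6.tag = -4  [terminal]
10. n3.sig = -5  [(if b.hot then d.hot else e.tag) - 11]
11. n1.tag = "kz"  ["kz"]
12. n1.lab = false  [S.wid > -7]
13. n1.env = 17  [h.off + 22]
14. n7.ok = -2  [S₁.env * -1 + 15]
15. n7.cnt = "vkz"  ["v" ++ S₁.tag]
16. n8.lim = "xvkz"  ["x" ++ B.cnt]
17. n8.key = "zvkz"  ["z" ++ B.cnt]
18. n8.pre = false  [B.ok > -2]
19. n9.hot = false  [terminal]
20. n8.sig = 18  [len(E.lim) + 14]
21. n7.live = "vkzw"  [B.cnt ++ "w"]
22. n10.hot = -2  [terminal]
23. n0.tag = "vkzwx"  [B.live ++ "x"]
24. n0.lab = false  [S₁.env > 17]
25. n0.env = 18  [S₀.wid - 12]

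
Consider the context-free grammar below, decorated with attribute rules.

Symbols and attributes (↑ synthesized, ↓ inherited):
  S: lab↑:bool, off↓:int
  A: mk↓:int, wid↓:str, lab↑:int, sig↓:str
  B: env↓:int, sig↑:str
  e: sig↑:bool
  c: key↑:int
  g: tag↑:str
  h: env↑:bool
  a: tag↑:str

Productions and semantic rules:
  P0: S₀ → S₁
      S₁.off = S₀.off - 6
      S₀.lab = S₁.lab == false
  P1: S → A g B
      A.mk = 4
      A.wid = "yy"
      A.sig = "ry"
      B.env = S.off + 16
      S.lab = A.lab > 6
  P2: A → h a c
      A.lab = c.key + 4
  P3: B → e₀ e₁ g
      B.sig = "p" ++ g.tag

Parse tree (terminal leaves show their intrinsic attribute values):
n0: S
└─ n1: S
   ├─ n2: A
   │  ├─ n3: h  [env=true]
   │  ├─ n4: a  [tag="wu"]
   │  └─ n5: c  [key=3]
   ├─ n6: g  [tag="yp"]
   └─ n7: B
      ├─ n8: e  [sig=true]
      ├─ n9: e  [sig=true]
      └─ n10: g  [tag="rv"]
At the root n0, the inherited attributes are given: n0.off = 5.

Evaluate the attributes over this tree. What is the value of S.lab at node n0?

false

1. n0.off = 5  [given at root]
2. n1.off = -1  [S₀.off - 6]
3. n2.mk = 4  [4]
4. n2.wid = "yy"  ["yy"]
5. n2.sig = "ry"  ["ry"]
6. n3.env = true  [terminal]
7. n4.tag = "wu"  [terminal]
8. n5.key = 3  [terminal]
9. n2.lab = 7  [c.key + 4]
10. n6.tag = "yp"  [terminal]
11. n7.env = 15  [S.off + 16]
12. n8.sig = true  [terminal]
13. n9.sig = true  [terminal]
14. n10.tag = "rv"  [terminal]
15. n7.sig = "prv"  ["p" ++ g.tag]
16. n1.lab = true  [A.lab > 6]
17. n0.lab = false  [S₁.lab == false]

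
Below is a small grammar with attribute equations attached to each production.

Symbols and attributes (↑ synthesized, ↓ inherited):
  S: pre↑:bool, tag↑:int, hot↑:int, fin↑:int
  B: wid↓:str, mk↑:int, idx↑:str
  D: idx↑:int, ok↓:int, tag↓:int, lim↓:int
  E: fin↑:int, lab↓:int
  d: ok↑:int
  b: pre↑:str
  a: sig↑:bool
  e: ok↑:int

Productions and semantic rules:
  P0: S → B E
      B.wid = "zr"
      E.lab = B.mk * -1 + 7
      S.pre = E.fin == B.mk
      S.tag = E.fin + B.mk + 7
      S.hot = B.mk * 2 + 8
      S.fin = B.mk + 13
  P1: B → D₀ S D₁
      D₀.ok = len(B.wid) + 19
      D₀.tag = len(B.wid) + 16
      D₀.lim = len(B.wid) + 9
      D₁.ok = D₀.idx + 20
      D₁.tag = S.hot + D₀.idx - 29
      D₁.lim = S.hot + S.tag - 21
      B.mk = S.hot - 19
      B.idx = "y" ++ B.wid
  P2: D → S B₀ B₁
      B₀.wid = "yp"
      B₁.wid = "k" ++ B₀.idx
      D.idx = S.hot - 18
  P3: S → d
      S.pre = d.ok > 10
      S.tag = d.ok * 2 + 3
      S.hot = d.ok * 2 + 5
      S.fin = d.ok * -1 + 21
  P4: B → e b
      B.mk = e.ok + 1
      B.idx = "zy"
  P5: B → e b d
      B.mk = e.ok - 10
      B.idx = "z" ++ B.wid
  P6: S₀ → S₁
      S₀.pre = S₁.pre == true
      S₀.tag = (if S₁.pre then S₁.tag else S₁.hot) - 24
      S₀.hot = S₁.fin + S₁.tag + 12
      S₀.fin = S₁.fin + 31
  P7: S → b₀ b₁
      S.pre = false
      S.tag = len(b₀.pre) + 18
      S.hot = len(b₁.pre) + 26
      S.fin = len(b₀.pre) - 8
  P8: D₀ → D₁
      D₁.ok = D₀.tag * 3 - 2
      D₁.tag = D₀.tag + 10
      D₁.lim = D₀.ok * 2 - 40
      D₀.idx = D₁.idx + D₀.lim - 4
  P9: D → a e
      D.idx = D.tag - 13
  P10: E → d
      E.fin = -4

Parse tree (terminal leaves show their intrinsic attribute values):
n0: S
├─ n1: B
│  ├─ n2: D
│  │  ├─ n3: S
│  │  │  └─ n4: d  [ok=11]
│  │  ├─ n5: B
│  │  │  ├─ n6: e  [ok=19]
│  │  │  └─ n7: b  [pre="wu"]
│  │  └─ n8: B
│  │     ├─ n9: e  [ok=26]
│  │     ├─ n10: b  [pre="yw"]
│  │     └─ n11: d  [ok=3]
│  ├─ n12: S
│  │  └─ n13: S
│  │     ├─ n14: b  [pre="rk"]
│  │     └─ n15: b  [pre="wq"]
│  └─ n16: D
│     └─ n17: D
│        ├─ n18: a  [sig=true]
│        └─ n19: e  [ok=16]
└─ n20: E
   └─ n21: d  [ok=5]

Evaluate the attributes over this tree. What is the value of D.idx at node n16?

1. n1.wid = "zr"  ["zr"]
2. n2.ok = 21  [len(B.wid) + 19]
3. n2.tag = 18  [len(B.wid) + 16]
4. n2.lim = 11  [len(B.wid) + 9]
5. n4.ok = 11  [terminal]
6. n3.pre = true  [d.ok > 10]
7. n3.tag = 25  [d.ok * 2 + 3]
8. n3.hot = 27  [d.ok * 2 + 5]
9. n3.fin = 10  [d.ok * -1 + 21]
10. n5.wid = "yp"  ["yp"]
11. n6.ok = 19  [terminal]
12. n7.pre = "wu"  [terminal]
13. n5.mk = 20  [e.ok + 1]
14. n5.idx = "zy"  ["zy"]
15. n8.wid = "kzy"  ["k" ++ B₀.idx]
16. n9.ok = 26  [terminal]
17. n10.pre = "yw"  [terminal]
18. n11.ok = 3  [terminal]
19. n8.mk = 16  [e.ok - 10]
20. n8.idx = "zkzy"  ["z" ++ B.wid]
21. n2.idx = 9  [S.hot - 18]
22. n14.pre = "rk"  [terminal]
23. n15.pre = "wq"  [terminal]
24. n13.pre = false  [false]
25. n13.tag = 20  [len(b₀.pre) + 18]
26. n13.hot = 28  [len(b₁.pre) + 26]
27. n13.fin = -6  [len(b₀.pre) - 8]
28. n12.pre = false  [S₁.pre == true]
29. n12.tag = 4  [(if S₁.pre then S₁.tag else S₁.hot) - 24]
30. n12.hot = 26  [S₁.fin + S₁.tag + 12]
31. n12.fin = 25  [S₁.fin + 31]
32. n16.ok = 29  [D₀.idx + 20]
33. n16.tag = 6  [S.hot + D₀.idx - 29]
34. n16.lim = 9  [S.hot + S.tag - 21]
35. n17.ok = 16  [D₀.tag * 3 - 2]
36. n17.tag = 16  [D₀.tag + 10]
37. n17.lim = 18  [D₀.ok * 2 - 40]
38. n18.sig = true  [terminal]
39. n19.ok = 16  [terminal]
40. n17.idx = 3  [D.tag - 13]
41. n16.idx = 8  [D₁.idx + D₀.lim - 4]
42. n1.mk = 7  [S.hot - 19]
43. n1.idx = "yzr"  ["y" ++ B.wid]
44. n20.lab = 0  [B.mk * -1 + 7]
45. n21.ok = 5  [terminal]
46. n20.fin = -4  [-4]
47. n0.pre = false  [E.fin == B.mk]
48. n0.tag = 10  [E.fin + B.mk + 7]
49. n0.hot = 22  [B.mk * 2 + 8]
50. n0.fin = 20  [B.mk + 13]

8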